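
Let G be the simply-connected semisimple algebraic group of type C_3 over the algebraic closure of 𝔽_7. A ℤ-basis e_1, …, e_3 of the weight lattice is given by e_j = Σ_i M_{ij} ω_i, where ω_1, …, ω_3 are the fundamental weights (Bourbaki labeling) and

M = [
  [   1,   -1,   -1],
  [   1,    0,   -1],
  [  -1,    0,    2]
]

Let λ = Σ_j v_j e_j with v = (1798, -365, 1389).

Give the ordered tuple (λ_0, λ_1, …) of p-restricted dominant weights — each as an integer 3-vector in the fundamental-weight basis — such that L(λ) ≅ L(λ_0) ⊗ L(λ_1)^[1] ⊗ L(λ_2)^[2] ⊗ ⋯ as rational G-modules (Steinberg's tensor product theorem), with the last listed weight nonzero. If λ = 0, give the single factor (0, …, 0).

((4, 3, 0), (5, 2, 0), (1, 1, 6), (2, 1, 2))

Converting to the ω-basis (c_i = row i of M dotted with v = (1798, -365, 1389)):
  c_1 = 1·1798 + (-1)·(-365) + (-1)·(1389) = 774
  c_2 = 1·1798 + (0)·(-365) + (-1)·(1389) = 409
  c_3 = (-1)·(1798) + (0)·(-365) + 2·1389 = 980
Expand coordinatewise in base 7:
  c_1 = 774 = 4·7^0 + 5·7^1 + 1·7^2 + 2·7^3
  c_2 = 409 = 3·7^0 + 2·7^1 + 1·7^2 + 1·7^3
  c_3 = 980 = 0·7^0 + 0·7^1 + 6·7^2 + 2·7^3
p-restricted factor λ_0 = (4, 3, 0)
p-restricted factor λ_1 = (5, 2, 0)
p-restricted factor λ_2 = (1, 1, 6)
p-restricted factor λ_3 = (2, 1, 2)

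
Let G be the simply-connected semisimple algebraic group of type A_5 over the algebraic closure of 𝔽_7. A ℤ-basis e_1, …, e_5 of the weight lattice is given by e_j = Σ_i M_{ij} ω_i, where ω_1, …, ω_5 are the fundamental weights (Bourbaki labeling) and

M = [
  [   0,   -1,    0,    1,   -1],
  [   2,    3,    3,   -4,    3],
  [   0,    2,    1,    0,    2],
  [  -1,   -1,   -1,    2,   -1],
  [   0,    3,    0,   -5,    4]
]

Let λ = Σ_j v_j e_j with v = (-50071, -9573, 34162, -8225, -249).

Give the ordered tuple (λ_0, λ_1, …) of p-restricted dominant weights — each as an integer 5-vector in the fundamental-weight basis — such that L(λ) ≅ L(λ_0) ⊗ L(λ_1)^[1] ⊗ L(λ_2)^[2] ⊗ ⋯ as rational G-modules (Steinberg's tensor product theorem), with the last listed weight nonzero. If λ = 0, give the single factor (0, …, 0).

((1, 3, 0, 6, 0), (4, 6, 2, 2, 6), (4, 5, 2, 0, 1), (4, 2, 0, 6, 5), (0, 2, 6, 3, 4))

Compute c_i = Σ_j M_{ij} v_j with v = (-50071, -9573, 34162, -8225, -249):
  c_1 = (0)·(-50071) + (-1)·(-9573) + (0)·(34162) + (1)·(-8225) + (-1)·(-249) = 1597
  c_2 = (2)·(-50071) + (3)·(-9573) + (3)·(34162) + (-4)·(-8225) + (3)·(-249) = 5778
  c_3 = (0)·(-50071) + (2)·(-9573) + (1)·(34162) + (0)·(-8225) + (2)·(-249) = 14518
  c_4 = (-1)·(-50071) + (-1)·(-9573) + (-1)·(34162) + (2)·(-8225) + (-1)·(-249) = 9281
  c_5 = (0)·(-50071) + (3)·(-9573) + (0)·(34162) + (-5)·(-8225) + (4)·(-249) = 11410
Base-7 expansion of each c_i:
  c_1 = 1597 = 1·7^0 + 4·7^1 + 4·7^2 + 4·7^3
  c_2 = 5778 = 3·7^0 + 6·7^1 + 5·7^2 + 2·7^3 + 2·7^4
  c_3 = 14518 = 0·7^0 + 2·7^1 + 2·7^2 + 0·7^3 + 6·7^4
  c_4 = 9281 = 6·7^0 + 2·7^1 + 0·7^2 + 6·7^3 + 3·7^4
  c_5 = 11410 = 0·7^0 + 6·7^1 + 1·7^2 + 5·7^3 + 4·7^4
λ_0 = (1, 3, 0, 6, 0)
λ_1 = (4, 6, 2, 2, 6)
λ_2 = (4, 5, 2, 0, 1)
λ_3 = (4, 2, 0, 6, 5)
λ_4 = (0, 2, 6, 3, 4)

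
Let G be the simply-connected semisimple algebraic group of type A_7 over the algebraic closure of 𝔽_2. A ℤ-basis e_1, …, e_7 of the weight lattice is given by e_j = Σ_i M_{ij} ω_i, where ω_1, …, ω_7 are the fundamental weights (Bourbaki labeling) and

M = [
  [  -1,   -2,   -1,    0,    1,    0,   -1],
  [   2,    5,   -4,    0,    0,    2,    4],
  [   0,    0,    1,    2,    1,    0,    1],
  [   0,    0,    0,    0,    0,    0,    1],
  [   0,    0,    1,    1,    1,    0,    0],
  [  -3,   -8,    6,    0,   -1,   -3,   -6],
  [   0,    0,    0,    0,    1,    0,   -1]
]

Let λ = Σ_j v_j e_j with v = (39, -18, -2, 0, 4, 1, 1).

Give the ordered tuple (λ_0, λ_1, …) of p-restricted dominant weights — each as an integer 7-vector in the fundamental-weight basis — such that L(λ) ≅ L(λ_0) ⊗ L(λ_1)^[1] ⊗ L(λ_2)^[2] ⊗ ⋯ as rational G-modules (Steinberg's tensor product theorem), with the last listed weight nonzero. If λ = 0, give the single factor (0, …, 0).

Converting to the ω-basis (c_i = row i of M dotted with v = (39, -18, -2, 0, 4, 1, 1)):
  c_1 = -1*39 + -2*-18 + -1*-2 + 0*0 + 1*4 + 0*1 + -1*1 = 2
  c_2 = 2*39 + 5*-18 + -4*-2 + 0*0 + 0*4 + 2*1 + 4*1 = 2
  c_3 = 0*39 + 0*-18 + 1*-2 + 2*0 + 1*4 + 0*1 + 1*1 = 3
  c_4 = 0*39 + 0*-18 + 0*-2 + 0*0 + 0*4 + 0*1 + 1*1 = 1
  c_5 = 0*39 + 0*-18 + 1*-2 + 1*0 + 1*4 + 0*1 + 0*1 = 2
  c_6 = -3*39 + -8*-18 + 6*-2 + 0*0 + -1*4 + -3*1 + -6*1 = 2
  c_7 = 0*39 + 0*-18 + 0*-2 + 0*0 + 1*4 + 0*1 + -1*1 = 3
Writing each c_i in base p = 2:
  c_1 = 2 = 0·2^0 + 1·2^1
  c_2 = 2 = 0·2^0 + 1·2^1
  c_3 = 3 = 1·2^0 + 1·2^1
  c_4 = 1 = 1·2^0
  c_5 = 2 = 0·2^0 + 1·2^1
  c_6 = 2 = 0·2^0 + 1·2^1
  c_7 = 3 = 1·2^0 + 1·2^1
λ_0 = (0, 0, 1, 1, 0, 0, 1)
λ_1 = (1, 1, 1, 0, 1, 1, 1)

((0, 0, 1, 1, 0, 0, 1), (1, 1, 1, 0, 1, 1, 1))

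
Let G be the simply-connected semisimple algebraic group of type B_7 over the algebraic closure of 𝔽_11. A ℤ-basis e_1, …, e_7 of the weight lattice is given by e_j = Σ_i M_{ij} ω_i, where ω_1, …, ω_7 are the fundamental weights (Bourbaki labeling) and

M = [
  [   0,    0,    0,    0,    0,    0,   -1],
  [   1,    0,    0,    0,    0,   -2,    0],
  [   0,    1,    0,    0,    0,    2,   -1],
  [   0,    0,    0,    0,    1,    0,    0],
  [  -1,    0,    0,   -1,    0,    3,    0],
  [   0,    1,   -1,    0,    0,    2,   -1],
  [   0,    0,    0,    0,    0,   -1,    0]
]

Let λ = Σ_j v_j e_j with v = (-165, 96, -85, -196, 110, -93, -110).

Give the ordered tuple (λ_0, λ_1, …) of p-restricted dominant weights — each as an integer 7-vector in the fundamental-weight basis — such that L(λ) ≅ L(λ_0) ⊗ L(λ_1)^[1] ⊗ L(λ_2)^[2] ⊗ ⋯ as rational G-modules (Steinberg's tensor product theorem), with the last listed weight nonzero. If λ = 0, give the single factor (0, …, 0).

In the fundamental-weight basis, λ has coordinates c = M·v (v = (-165, 96, -85, -196, 110, -93, -110)):
  c_1 = (0)·(-165) + (0)·(96) + (0)·(-85) + (0)·(-196) + (0)·(110) + (0)·(-93) + (-1)·(-110) = 110
  c_2 = (1)·(-165) + (0)·(96) + (0)·(-85) + (0)·(-196) + (0)·(110) + (-2)·(-93) + (0)·(-110) = 21
  c_3 = (0)·(-165) + (1)·(96) + (0)·(-85) + (0)·(-196) + (0)·(110) + (2)·(-93) + (-1)·(-110) = 20
  c_4 = (0)·(-165) + (0)·(96) + (0)·(-85) + (0)·(-196) + (1)·(110) + (0)·(-93) + (0)·(-110) = 110
  c_5 = (-1)·(-165) + (0)·(96) + (0)·(-85) + (-1)·(-196) + (0)·(110) + (3)·(-93) + (0)·(-110) = 82
  c_6 = (0)·(-165) + (1)·(96) + (-1)·(-85) + (0)·(-196) + (0)·(110) + (2)·(-93) + (-1)·(-110) = 105
  c_7 = (0)·(-165) + (0)·(96) + (0)·(-85) + (0)·(-196) + (0)·(110) + (-1)·(-93) + (0)·(-110) = 93
Writing each c_i in base p = 11:
  c_1 = 110 = 0·11^0 + 10·11^1
  c_2 = 21 = 10·11^0 + 1·11^1
  c_3 = 20 = 9·11^0 + 1·11^1
  c_4 = 110 = 0·11^0 + 10·11^1
  c_5 = 82 = 5·11^0 + 7·11^1
  c_6 = 105 = 6·11^0 + 9·11^1
  c_7 = 93 = 5·11^0 + 8·11^1
λ_0 = (0, 10, 9, 0, 5, 6, 5)
λ_1 = (10, 1, 1, 10, 7, 9, 8)

((0, 10, 9, 0, 5, 6, 5), (10, 1, 1, 10, 7, 9, 8))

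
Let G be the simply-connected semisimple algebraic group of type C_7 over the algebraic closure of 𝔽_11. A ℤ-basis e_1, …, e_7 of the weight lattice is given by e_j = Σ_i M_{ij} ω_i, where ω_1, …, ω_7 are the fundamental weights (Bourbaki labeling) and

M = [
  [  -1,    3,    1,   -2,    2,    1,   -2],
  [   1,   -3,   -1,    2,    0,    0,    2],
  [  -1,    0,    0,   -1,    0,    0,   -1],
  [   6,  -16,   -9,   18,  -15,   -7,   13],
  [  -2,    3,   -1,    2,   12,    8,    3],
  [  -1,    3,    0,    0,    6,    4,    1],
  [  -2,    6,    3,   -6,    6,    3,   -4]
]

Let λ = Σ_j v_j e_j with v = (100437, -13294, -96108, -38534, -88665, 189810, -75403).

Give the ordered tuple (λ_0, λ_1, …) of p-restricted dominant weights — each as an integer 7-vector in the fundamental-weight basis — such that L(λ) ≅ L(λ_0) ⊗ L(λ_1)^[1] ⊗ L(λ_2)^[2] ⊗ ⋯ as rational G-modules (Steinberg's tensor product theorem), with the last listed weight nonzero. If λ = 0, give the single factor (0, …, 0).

((0, 6, 3, 8, 8, 0, 7), (5, 7, 6, 0, 3, 3, 7), (10, 4, 1, 9, 10, 7, 10), (2, 6, 10, 5, 4, 8, 0))

Change of basis e → ω: c = M·v where v = (100437, -13294, -96108, -38534, -88665, 189810, -75403):
  c_1 = -1*100437 + 3*-13294 + 1*-96108 + -2*-38534 + 2*-88665 + 1*189810 + -2*-75403 = 3927
  c_2 = 1*100437 + -3*-13294 + -1*-96108 + 2*-38534 + 0*-88665 + 0*189810 + 2*-75403 = 8553
  c_3 = -1*100437 + 0*-13294 + 0*-96108 + -1*-38534 + 0*-88665 + 0*189810 + -1*-75403 = 13500
  c_4 = 6*100437 + -16*-13294 + -9*-96108 + 18*-38534 + -15*-88665 + -7*189810 + 13*-75403 = 7752
  c_5 = -2*100437 + 3*-13294 + -1*-96108 + 2*-38534 + 12*-88665 + 8*189810 + 3*-75403 = 6575
  c_6 = -1*100437 + 3*-13294 + 0*-96108 + 0*-38534 + 6*-88665 + 4*189810 + 1*-75403 = 11528
  c_7 = -2*100437 + 6*-13294 + 3*-96108 + -6*-38534 + 6*-88665 + 3*189810 + -4*-75403 = 1294
Writing each c_i in base p = 11:
  c_1 = 3927 = 0·11^0 + 5·11^1 + 10·11^2 + 2·11^3
  c_2 = 8553 = 6·11^0 + 7·11^1 + 4·11^2 + 6·11^3
  c_3 = 13500 = 3·11^0 + 6·11^1 + 1·11^2 + 10·11^3
  c_4 = 7752 = 8·11^0 + 0·11^1 + 9·11^2 + 5·11^3
  c_5 = 6575 = 8·11^0 + 3·11^1 + 10·11^2 + 4·11^3
  c_6 = 11528 = 0·11^0 + 3·11^1 + 7·11^2 + 8·11^3
  c_7 = 1294 = 7·11^0 + 7·11^1 + 10·11^2
p-restricted factor λ_0 = (0, 6, 3, 8, 8, 0, 7)
p-restricted factor λ_1 = (5, 7, 6, 0, 3, 3, 7)
p-restricted factor λ_2 = (10, 4, 1, 9, 10, 7, 10)
p-restricted factor λ_3 = (2, 6, 10, 5, 4, 8, 0)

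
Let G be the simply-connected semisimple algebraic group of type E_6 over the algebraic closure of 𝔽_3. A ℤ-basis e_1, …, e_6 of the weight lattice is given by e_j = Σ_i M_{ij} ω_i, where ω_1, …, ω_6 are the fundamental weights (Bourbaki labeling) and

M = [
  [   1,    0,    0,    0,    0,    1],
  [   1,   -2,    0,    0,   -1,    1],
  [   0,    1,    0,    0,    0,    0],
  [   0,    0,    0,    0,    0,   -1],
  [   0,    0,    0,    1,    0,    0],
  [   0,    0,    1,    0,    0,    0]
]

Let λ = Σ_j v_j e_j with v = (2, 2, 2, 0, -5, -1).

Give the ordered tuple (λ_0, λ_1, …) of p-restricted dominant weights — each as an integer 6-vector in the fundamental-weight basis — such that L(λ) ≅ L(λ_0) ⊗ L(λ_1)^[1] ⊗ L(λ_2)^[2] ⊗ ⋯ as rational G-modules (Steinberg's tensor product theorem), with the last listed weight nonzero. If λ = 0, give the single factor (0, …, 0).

ω-coordinates c = M·v, v = (2, 2, 2, 0, -5, -1):
  c_1 = (1)·(2) + (0)·(2) + (0)·(2) + (0)·(0) + (0)·(-5) + (1)·(-1) = 1
  c_2 = (1)·(2) + (-2)·(2) + (0)·(2) + (0)·(0) + (-1)·(-5) + (1)·(-1) = 2
  c_3 = (0)·(2) + (1)·(2) + (0)·(2) + (0)·(0) + (0)·(-5) + (0)·(-1) = 2
  c_4 = (0)·(2) + (0)·(2) + (0)·(2) + (0)·(0) + (0)·(-5) + (-1)·(-1) = 1
  c_5 = (0)·(2) + (0)·(2) + (0)·(2) + (1)·(0) + (0)·(-5) + (0)·(-1) = 0
  c_6 = (0)·(2) + (0)·(2) + (1)·(2) + (0)·(0) + (0)·(-5) + (0)·(-1) = 2
Writing each c_i in base p = 3:
  c_1 = 1 = 1·3^0
  c_2 = 2 = 2·3^0
  c_3 = 2 = 2·3^0
  c_4 = 1 = 1·3^0
  c_5 = 0
  c_6 = 2 = 2·3^0
λ_0 = (1, 2, 2, 1, 0, 2)

((1, 2, 2, 1, 0, 2),)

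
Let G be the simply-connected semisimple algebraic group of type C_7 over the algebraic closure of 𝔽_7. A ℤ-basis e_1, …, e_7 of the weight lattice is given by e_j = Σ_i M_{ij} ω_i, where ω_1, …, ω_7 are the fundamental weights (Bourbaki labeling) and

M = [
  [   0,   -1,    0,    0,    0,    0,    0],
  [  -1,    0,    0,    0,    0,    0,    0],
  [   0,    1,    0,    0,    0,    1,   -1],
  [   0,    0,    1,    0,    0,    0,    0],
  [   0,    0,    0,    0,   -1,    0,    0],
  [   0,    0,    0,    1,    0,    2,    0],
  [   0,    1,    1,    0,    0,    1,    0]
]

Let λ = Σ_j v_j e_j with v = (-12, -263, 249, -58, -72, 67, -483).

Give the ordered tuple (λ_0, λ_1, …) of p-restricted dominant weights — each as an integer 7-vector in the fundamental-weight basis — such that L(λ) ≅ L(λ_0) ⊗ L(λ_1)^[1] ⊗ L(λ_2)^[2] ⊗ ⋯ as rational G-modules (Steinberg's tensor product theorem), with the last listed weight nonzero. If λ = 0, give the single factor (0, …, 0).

In the fundamental-weight basis, λ has coordinates c = M·v (v = (-12, -263, 249, -58, -72, 67, -483)):
  c_1 = (0)·(-12) + (-1)·(-263) + 0·249 + (0)·(-58) + (0)·(-72) + 0·67 + (0)·(-483) = 263
  c_2 = (-1)·(-12) + (0)·(-263) + 0·249 + (0)·(-58) + (0)·(-72) + 0·67 + (0)·(-483) = 12
  c_3 = (0)·(-12) + (1)·(-263) + 0·249 + (0)·(-58) + (0)·(-72) + 1·67 + (-1)·(-483) = 287
  c_4 = (0)·(-12) + (0)·(-263) + 1·249 + (0)·(-58) + (0)·(-72) + 0·67 + (0)·(-483) = 249
  c_5 = (0)·(-12) + (0)·(-263) + 0·249 + (0)·(-58) + (-1)·(-72) + 0·67 + (0)·(-483) = 72
  c_6 = (0)·(-12) + (0)·(-263) + 0·249 + (1)·(-58) + (0)·(-72) + 2·67 + (0)·(-483) = 76
  c_7 = (0)·(-12) + (1)·(-263) + 1·249 + (0)·(-58) + (0)·(-72) + 1·67 + (0)·(-483) = 53
Writing each c_i in base p = 7:
  c_1 = 263 = 4·7^0 + 2·7^1 + 5·7^2
  c_2 = 12 = 5·7^0 + 1·7^1
  c_3 = 287 = 0·7^0 + 6·7^1 + 5·7^2
  c_4 = 249 = 4·7^0 + 0·7^1 + 5·7^2
  c_5 = 72 = 2·7^0 + 3·7^1 + 1·7^2
  c_6 = 76 = 6·7^0 + 3·7^1 + 1·7^2
  c_7 = 53 = 4·7^0 + 0·7^1 + 1·7^2
λ_0 = (4, 5, 0, 4, 2, 6, 4)
λ_1 = (2, 1, 6, 0, 3, 3, 0)
λ_2 = (5, 0, 5, 5, 1, 1, 1)

((4, 5, 0, 4, 2, 6, 4), (2, 1, 6, 0, 3, 3, 0), (5, 0, 5, 5, 1, 1, 1))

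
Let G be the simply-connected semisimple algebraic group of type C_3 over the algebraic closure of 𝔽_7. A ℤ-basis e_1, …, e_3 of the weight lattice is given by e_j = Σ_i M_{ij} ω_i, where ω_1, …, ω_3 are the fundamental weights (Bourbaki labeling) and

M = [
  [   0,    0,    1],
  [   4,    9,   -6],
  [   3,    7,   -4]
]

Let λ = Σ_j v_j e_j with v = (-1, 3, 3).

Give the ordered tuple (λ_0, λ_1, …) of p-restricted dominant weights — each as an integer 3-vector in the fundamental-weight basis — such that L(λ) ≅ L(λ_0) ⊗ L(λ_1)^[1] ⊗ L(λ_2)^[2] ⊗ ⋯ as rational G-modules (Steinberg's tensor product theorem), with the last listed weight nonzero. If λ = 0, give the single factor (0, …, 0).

In the fundamental-weight basis, λ has coordinates c = M·v (v = (-1, 3, 3)):
  c_1 = (0)·(-1) + 0·3 + 1·3 = 3
  c_2 = (4)·(-1) + 9·3 + (-6)·(3) = 5
  c_3 = (3)·(-1) + 7·3 + (-4)·(3) = 6
Expand coordinatewise in base 7:
  c_1 = 3 = 3·7^0
  c_2 = 5 = 5·7^0
  c_3 = 6 = 6·7^0
λ_0 = (3, 5, 6)

((3, 5, 6),)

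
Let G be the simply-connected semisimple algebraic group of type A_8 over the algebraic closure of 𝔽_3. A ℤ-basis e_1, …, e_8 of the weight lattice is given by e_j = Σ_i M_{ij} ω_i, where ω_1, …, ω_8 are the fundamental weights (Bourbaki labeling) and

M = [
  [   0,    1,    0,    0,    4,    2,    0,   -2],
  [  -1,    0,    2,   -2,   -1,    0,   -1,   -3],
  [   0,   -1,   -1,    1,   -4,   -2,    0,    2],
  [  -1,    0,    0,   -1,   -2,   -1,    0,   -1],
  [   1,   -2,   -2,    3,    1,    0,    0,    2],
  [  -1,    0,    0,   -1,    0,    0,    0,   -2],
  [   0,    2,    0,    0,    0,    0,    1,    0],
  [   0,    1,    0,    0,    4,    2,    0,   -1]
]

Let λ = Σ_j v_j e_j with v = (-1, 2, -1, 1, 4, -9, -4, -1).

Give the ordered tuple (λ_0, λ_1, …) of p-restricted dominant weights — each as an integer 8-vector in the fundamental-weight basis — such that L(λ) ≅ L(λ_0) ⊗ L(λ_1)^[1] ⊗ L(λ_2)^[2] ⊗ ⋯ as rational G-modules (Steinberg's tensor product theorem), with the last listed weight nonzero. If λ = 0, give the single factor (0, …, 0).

Change of basis e → ω: c = M·v where v = (-1, 2, -1, 1, 4, -9, -4, -1):
  c_1 = 0*-1 + 1*2 + 0*-1 + 0*1 + 4*4 + 2*-9 + 0*-4 + -2*-1 = 2
  c_2 = -1*-1 + 0*2 + 2*-1 + -2*1 + -1*4 + 0*-9 + -1*-4 + -3*-1 = 0
  c_3 = 0*-1 + -1*2 + -1*-1 + 1*1 + -4*4 + -2*-9 + 0*-4 + 2*-1 = 0
  c_4 = -1*-1 + 0*2 + 0*-1 + -1*1 + -2*4 + -1*-9 + 0*-4 + -1*-1 = 2
  c_5 = 1*-1 + -2*2 + -2*-1 + 3*1 + 1*4 + 0*-9 + 0*-4 + 2*-1 = 2
  c_6 = -1*-1 + 0*2 + 0*-1 + -1*1 + 0*4 + 0*-9 + 0*-4 + -2*-1 = 2
  c_7 = 0*-1 + 2*2 + 0*-1 + 0*1 + 0*4 + 0*-9 + 1*-4 + 0*-1 = 0
  c_8 = 0*-1 + 1*2 + 0*-1 + 0*1 + 4*4 + 2*-9 + 0*-4 + -1*-1 = 1
Base-3 expansion of each c_i:
  c_1 = 2 = 2·3^0
  c_2 = 0
  c_3 = 0
  c_4 = 2 = 2·3^0
  c_5 = 2 = 2·3^0
  c_6 = 2 = 2·3^0
  c_7 = 0
  c_8 = 1 = 1·3^0
p-restricted factor λ_0 = (2, 0, 0, 2, 2, 2, 0, 1)

((2, 0, 0, 2, 2, 2, 0, 1),)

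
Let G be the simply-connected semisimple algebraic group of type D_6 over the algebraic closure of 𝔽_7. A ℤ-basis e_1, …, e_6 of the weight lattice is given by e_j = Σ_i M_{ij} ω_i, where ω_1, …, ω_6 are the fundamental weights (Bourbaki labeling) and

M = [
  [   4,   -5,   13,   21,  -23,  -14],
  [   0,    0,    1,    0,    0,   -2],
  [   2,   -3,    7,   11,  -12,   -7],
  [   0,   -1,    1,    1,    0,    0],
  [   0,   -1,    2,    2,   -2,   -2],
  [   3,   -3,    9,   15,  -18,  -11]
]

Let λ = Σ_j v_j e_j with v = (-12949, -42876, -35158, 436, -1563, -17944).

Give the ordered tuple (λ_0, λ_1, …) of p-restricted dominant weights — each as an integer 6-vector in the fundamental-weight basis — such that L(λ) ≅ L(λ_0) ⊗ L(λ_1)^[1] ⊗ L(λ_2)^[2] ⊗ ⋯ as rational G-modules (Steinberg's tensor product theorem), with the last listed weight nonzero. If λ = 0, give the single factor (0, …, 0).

((3, 2, 2, 6, 0, 6), (5, 6, 0, 2, 0, 3), (2, 0, 6, 5, 2, 5), (5, 2, 2, 2, 1, 1), (0, 0, 2, 3, 5, 2))

In the fundamental-weight basis, λ has coordinates c = M·v (v = (-12949, -42876, -35158, 436, -1563, -17944)):
  c_1 = 4*-12949 + -5*-42876 + 13*-35158 + 21*436 + -23*-1563 + -14*-17944 = 1851
  c_2 = 0*-12949 + 0*-42876 + 1*-35158 + 0*436 + 0*-1563 + -2*-17944 = 730
  c_3 = 2*-12949 + -3*-42876 + 7*-35158 + 11*436 + -12*-1563 + -7*-17944 = 5784
  c_4 = 0*-12949 + -1*-42876 + 1*-35158 + 1*436 + 0*-1563 + 0*-17944 = 8154
  c_5 = 0*-12949 + -1*-42876 + 2*-35158 + 2*436 + -2*-1563 + -2*-17944 = 12446
  c_6 = 3*-12949 + -3*-42876 + 9*-35158 + 15*436 + -18*-1563 + -11*-17944 = 5417
Writing each c_i in base p = 7:
  c_1 = 1851 = 3·7^0 + 5·7^1 + 2·7^2 + 5·7^3
  c_2 = 730 = 2·7^0 + 6·7^1 + 0·7^2 + 2·7^3
  c_3 = 5784 = 2·7^0 + 0·7^1 + 6·7^2 + 2·7^3 + 2·7^4
  c_4 = 8154 = 6·7^0 + 2·7^1 + 5·7^2 + 2·7^3 + 3·7^4
  c_5 = 12446 = 0·7^0 + 0·7^1 + 2·7^2 + 1·7^3 + 5·7^4
  c_6 = 5417 = 6·7^0 + 3·7^1 + 5·7^2 + 1·7^3 + 2·7^4
p-restricted factor λ_0 = (3, 2, 2, 6, 0, 6)
p-restricted factor λ_1 = (5, 6, 0, 2, 0, 3)
p-restricted factor λ_2 = (2, 0, 6, 5, 2, 5)
p-restricted factor λ_3 = (5, 2, 2, 2, 1, 1)
p-restricted factor λ_4 = (0, 0, 2, 3, 5, 2)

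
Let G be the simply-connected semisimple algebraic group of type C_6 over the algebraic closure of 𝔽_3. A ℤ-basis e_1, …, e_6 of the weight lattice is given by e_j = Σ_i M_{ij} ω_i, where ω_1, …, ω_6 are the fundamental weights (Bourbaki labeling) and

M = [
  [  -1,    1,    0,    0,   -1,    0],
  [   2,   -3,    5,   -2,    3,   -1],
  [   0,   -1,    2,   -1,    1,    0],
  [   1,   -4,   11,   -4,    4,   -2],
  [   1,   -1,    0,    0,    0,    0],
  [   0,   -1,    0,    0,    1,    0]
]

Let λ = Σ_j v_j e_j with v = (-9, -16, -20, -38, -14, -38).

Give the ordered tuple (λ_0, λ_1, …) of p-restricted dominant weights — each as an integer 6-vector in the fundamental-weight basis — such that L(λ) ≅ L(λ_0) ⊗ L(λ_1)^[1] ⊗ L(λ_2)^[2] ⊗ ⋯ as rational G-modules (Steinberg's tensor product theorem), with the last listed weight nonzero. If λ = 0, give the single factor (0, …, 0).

((1, 2, 0, 1, 1, 2), (2, 0, 0, 2, 2, 0))

Change of basis e → ω: c = M·v where v = (-9, -16, -20, -38, -14, -38):
  c_1 = -1*-9 + 1*-16 + 0*-20 + 0*-38 + -1*-14 + 0*-38 = 7
  c_2 = 2*-9 + -3*-16 + 5*-20 + -2*-38 + 3*-14 + -1*-38 = 2
  c_3 = 0*-9 + -1*-16 + 2*-20 + -1*-38 + 1*-14 + 0*-38 = 0
  c_4 = 1*-9 + -4*-16 + 11*-20 + -4*-38 + 4*-14 + -2*-38 = 7
  c_5 = 1*-9 + -1*-16 + 0*-20 + 0*-38 + 0*-14 + 0*-38 = 7
  c_6 = 0*-9 + -1*-16 + 0*-20 + 0*-38 + 1*-14 + 0*-38 = 2
Expand coordinatewise in base 3:
  c_1 = 7 = 1·3^0 + 2·3^1
  c_2 = 2 = 2·3^0
  c_3 = 0
  c_4 = 7 = 1·3^0 + 2·3^1
  c_5 = 7 = 1·3^0 + 2·3^1
  c_6 = 2 = 2·3^0
Factor λ_0 = (1, 2, 0, 1, 1, 2)
Factor λ_1 = (2, 0, 0, 2, 2, 0)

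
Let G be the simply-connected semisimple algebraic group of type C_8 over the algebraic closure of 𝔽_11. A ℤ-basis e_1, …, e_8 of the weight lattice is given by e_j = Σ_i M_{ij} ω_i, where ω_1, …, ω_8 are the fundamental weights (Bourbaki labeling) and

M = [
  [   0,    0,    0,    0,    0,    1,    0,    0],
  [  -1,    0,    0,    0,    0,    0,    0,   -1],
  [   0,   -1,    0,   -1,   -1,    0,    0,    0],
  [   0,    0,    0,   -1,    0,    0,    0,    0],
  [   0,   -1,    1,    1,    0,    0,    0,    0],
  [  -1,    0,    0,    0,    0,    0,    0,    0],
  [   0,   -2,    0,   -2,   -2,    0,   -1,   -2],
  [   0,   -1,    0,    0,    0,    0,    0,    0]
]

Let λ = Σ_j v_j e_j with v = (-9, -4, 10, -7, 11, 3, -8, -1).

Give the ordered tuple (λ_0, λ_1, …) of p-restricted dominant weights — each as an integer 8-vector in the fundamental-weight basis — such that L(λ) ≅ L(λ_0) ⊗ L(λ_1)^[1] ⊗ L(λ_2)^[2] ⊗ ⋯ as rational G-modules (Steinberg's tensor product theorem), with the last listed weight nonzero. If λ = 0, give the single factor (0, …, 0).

((3, 10, 0, 7, 7, 9, 10, 4),)

In the fundamental-weight basis, λ has coordinates c = M·v (v = (-9, -4, 10, -7, 11, 3, -8, -1)):
  c_1 = (0)·(-9) + (0)·(-4) + (0)·(10) + (0)·(-7) + (0)·(11) + (1)·(3) + (0)·(-8) + (0)·(-1) = 3
  c_2 = (-1)·(-9) + (0)·(-4) + (0)·(10) + (0)·(-7) + (0)·(11) + (0)·(3) + (0)·(-8) + (-1)·(-1) = 10
  c_3 = (0)·(-9) + (-1)·(-4) + (0)·(10) + (-1)·(-7) + (-1)·(11) + (0)·(3) + (0)·(-8) + (0)·(-1) = 0
  c_4 = (0)·(-9) + (0)·(-4) + (0)·(10) + (-1)·(-7) + (0)·(11) + (0)·(3) + (0)·(-8) + (0)·(-1) = 7
  c_5 = (0)·(-9) + (-1)·(-4) + (1)·(10) + (1)·(-7) + (0)·(11) + (0)·(3) + (0)·(-8) + (0)·(-1) = 7
  c_6 = (-1)·(-9) + (0)·(-4) + (0)·(10) + (0)·(-7) + (0)·(11) + (0)·(3) + (0)·(-8) + (0)·(-1) = 9
  c_7 = (0)·(-9) + (-2)·(-4) + (0)·(10) + (-2)·(-7) + (-2)·(11) + (0)·(3) + (-1)·(-8) + (-2)·(-1) = 10
  c_8 = (0)·(-9) + (-1)·(-4) + (0)·(10) + (0)·(-7) + (0)·(11) + (0)·(3) + (0)·(-8) + (0)·(-1) = 4
p = 11; digits c_i = Σ_j d_{ij}·11^j, 0 ≤ d_{ij} < 11:
  c_1 = 3 = 3·11^0
  c_2 = 10 = 10·11^0
  c_3 = 0
  c_4 = 7 = 7·11^0
  c_5 = 7 = 7·11^0
  c_6 = 9 = 9·11^0
  c_7 = 10 = 10·11^0
  c_8 = 4 = 4·11^0
Factor λ_0 = (3, 10, 0, 7, 7, 9, 10, 4)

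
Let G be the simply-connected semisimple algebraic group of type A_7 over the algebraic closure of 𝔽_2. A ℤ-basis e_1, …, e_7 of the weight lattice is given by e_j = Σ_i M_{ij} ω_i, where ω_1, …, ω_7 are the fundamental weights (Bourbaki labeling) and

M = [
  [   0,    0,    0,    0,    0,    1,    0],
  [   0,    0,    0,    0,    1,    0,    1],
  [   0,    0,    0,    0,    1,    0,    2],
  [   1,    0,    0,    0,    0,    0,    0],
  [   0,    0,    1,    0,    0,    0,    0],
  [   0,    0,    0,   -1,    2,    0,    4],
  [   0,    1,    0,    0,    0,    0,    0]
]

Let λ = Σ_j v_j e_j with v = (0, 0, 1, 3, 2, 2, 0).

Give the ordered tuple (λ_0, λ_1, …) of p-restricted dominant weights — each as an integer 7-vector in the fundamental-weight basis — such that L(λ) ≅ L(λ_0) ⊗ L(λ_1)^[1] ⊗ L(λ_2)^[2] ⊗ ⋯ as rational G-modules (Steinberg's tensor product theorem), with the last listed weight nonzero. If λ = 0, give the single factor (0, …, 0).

((0, 0, 0, 0, 1, 1, 0), (1, 1, 1, 0, 0, 0, 0))

Converting to the ω-basis (c_i = row i of M dotted with v = (0, 0, 1, 3, 2, 2, 0)):
  c_1 = 0·0 + 0·0 + 0·1 + 0·3 + 0·2 + 1·2 + 0·0 = 2
  c_2 = 0·0 + 0·0 + 0·1 + 0·3 + 1·2 + 0·2 + 1·0 = 2
  c_3 = 0·0 + 0·0 + 0·1 + 0·3 + 1·2 + 0·2 + 2·0 = 2
  c_4 = 1·0 + 0·0 + 0·1 + 0·3 + 0·2 + 0·2 + 0·0 = 0
  c_5 = 0·0 + 0·0 + 1·1 + 0·3 + 0·2 + 0·2 + 0·0 = 1
  c_6 = 0·0 + 0·0 + 0·1 + (-1)·(3) + 2·2 + 0·2 + 4·0 = 1
  c_7 = 0·0 + 1·0 + 0·1 + 0·3 + 0·2 + 0·2 + 0·0 = 0
Writing each c_i in base p = 2:
  c_1 = 2 = 0·2^0 + 1·2^1
  c_2 = 2 = 0·2^0 + 1·2^1
  c_3 = 2 = 0·2^0 + 1·2^1
  c_4 = 0
  c_5 = 1 = 1·2^0
  c_6 = 1 = 1·2^0
  c_7 = 0
λ_0 = (0, 0, 0, 0, 1, 1, 0)
λ_1 = (1, 1, 1, 0, 0, 0, 0)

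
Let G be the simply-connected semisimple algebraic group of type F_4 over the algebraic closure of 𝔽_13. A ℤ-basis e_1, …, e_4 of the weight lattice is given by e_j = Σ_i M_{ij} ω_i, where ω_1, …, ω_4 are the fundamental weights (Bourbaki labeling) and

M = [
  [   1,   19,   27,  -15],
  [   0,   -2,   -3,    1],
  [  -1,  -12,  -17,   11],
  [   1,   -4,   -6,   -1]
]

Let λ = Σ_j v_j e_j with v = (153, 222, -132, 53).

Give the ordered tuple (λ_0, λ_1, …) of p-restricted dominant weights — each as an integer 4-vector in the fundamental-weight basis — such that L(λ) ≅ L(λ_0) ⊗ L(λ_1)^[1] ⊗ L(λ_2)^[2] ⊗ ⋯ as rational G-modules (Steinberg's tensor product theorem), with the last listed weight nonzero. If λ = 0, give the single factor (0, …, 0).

ω-coordinates c = M·v, v = (153, 222, -132, 53):
  c_1 = 1·153 + 19·222 + (27)·(-132) + (-15)·(53) = 12
  c_2 = 0·153 + (-2)·(222) + (-3)·(-132) + 1·53 = 5
  c_3 = (-1)·(153) + (-12)·(222) + (-17)·(-132) + 11·53 = 10
  c_4 = 1·153 + (-4)·(222) + (-6)·(-132) + (-1)·(53) = 4
Writing each c_i in base p = 13:
  c_1 = 12 = 12·13^0
  c_2 = 5 = 5·13^0
  c_3 = 10 = 10·13^0
  c_4 = 4 = 4·13^0
Factor λ_0 = (12, 5, 10, 4)

((12, 5, 10, 4),)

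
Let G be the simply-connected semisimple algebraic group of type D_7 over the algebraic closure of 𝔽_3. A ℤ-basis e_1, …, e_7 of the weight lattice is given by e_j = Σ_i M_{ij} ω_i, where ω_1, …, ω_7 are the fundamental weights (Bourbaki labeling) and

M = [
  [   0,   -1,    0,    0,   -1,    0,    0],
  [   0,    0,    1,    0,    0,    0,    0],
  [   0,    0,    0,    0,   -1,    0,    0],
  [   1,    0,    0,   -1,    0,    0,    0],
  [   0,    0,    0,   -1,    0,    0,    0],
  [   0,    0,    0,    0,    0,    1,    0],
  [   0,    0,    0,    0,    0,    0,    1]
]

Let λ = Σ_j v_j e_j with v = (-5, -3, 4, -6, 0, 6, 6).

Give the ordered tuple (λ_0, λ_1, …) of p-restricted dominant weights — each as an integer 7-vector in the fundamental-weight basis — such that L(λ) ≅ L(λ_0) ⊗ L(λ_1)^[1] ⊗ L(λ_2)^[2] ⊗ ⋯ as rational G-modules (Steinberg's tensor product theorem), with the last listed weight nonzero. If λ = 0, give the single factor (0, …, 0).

((0, 1, 0, 1, 0, 0, 0), (1, 1, 0, 0, 2, 2, 2))

ω-coordinates c = M·v, v = (-5, -3, 4, -6, 0, 6, 6):
  c_1 = (0)·(-5) + (-1)·(-3) + 0·4 + (0)·(-6) + (-1)·(0) + 0·6 + 0·6 = 3
  c_2 = (0)·(-5) + (0)·(-3) + 1·4 + (0)·(-6) + 0·0 + 0·6 + 0·6 = 4
  c_3 = (0)·(-5) + (0)·(-3) + 0·4 + (0)·(-6) + (-1)·(0) + 0·6 + 0·6 = 0
  c_4 = (1)·(-5) + (0)·(-3) + 0·4 + (-1)·(-6) + 0·0 + 0·6 + 0·6 = 1
  c_5 = (0)·(-5) + (0)·(-3) + 0·4 + (-1)·(-6) + 0·0 + 0·6 + 0·6 = 6
  c_6 = (0)·(-5) + (0)·(-3) + 0·4 + (0)·(-6) + 0·0 + 1·6 + 0·6 = 6
  c_7 = (0)·(-5) + (0)·(-3) + 0·4 + (0)·(-6) + 0·0 + 0·6 + 1·6 = 6
Base-3 expansion of each c_i:
  c_1 = 3 = 0·3^0 + 1·3^1
  c_2 = 4 = 1·3^0 + 1·3^1
  c_3 = 0
  c_4 = 1 = 1·3^0
  c_5 = 6 = 0·3^0 + 2·3^1
  c_6 = 6 = 0·3^0 + 2·3^1
  c_7 = 6 = 0·3^0 + 2·3^1
λ_0 = (0, 1, 0, 1, 0, 0, 0)
λ_1 = (1, 1, 0, 0, 2, 2, 2)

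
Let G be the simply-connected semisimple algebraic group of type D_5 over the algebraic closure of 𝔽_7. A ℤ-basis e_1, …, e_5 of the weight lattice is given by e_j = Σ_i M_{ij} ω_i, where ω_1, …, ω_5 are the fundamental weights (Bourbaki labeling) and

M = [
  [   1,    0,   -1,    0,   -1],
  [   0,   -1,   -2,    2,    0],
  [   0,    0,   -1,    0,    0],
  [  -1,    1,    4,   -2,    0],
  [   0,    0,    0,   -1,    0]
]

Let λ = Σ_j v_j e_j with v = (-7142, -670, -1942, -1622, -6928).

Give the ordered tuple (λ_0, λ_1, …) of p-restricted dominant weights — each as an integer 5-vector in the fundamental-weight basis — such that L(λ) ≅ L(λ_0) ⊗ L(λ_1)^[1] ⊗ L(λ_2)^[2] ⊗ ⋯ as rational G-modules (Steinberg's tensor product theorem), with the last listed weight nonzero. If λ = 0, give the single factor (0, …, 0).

Compute c_i = Σ_j M_{ij} v_j with v = (-7142, -670, -1942, -1622, -6928):
  c_1 = (1)·(-7142) + (0)·(-670) + (-1)·(-1942) + (0)·(-1622) + (-1)·(-6928) = 1728
  c_2 = (0)·(-7142) + (-1)·(-670) + (-2)·(-1942) + (2)·(-1622) + (0)·(-6928) = 1310
  c_3 = (0)·(-7142) + (0)·(-670) + (-1)·(-1942) + (0)·(-1622) + (0)·(-6928) = 1942
  c_4 = (-1)·(-7142) + (1)·(-670) + (4)·(-1942) + (-2)·(-1622) + (0)·(-6928) = 1948
  c_5 = (0)·(-7142) + (0)·(-670) + (0)·(-1942) + (-1)·(-1622) + (0)·(-6928) = 1622
Base-7 expansion of each c_i:
  c_1 = 1728 = 6·7^0 + 1·7^1 + 0·7^2 + 5·7^3
  c_2 = 1310 = 1·7^0 + 5·7^1 + 5·7^2 + 3·7^3
  c_3 = 1942 = 3·7^0 + 4·7^1 + 4·7^2 + 5·7^3
  c_4 = 1948 = 2·7^0 + 5·7^1 + 4·7^2 + 5·7^3
  c_5 = 1622 = 5·7^0 + 0·7^1 + 5·7^2 + 4·7^3
p-restricted factor λ_0 = (6, 1, 3, 2, 5)
p-restricted factor λ_1 = (1, 5, 4, 5, 0)
p-restricted factor λ_2 = (0, 5, 4, 4, 5)
p-restricted factor λ_3 = (5, 3, 5, 5, 4)

((6, 1, 3, 2, 5), (1, 5, 4, 5, 0), (0, 5, 4, 4, 5), (5, 3, 5, 5, 4))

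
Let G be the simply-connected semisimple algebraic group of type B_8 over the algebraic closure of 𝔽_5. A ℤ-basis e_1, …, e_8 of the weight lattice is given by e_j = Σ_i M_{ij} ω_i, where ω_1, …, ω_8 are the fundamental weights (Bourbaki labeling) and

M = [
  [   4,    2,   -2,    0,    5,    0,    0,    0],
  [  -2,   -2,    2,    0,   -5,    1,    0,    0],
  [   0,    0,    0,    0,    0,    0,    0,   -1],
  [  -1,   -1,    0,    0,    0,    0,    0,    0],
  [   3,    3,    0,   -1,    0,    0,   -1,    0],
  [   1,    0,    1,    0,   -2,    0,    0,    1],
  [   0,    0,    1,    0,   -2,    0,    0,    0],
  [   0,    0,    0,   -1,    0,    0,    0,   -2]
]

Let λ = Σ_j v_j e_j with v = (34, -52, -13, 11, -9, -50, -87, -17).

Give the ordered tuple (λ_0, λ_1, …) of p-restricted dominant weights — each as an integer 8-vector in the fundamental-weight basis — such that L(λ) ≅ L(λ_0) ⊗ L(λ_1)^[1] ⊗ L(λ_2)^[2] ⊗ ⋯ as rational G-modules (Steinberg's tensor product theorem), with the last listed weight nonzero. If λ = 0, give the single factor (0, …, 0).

ω-coordinates c = M·v, v = (34, -52, -13, 11, -9, -50, -87, -17):
  c_1 = 4·34 + (2)·(-52) + (-2)·(-13) + 0·11 + (5)·(-9) + (0)·(-50) + (0)·(-87) + (0)·(-17) = 13
  c_2 = (-2)·(34) + (-2)·(-52) + (2)·(-13) + 0·11 + (-5)·(-9) + (1)·(-50) + (0)·(-87) + (0)·(-17) = 5
  c_3 = 0·34 + (0)·(-52) + (0)·(-13) + 0·11 + (0)·(-9) + (0)·(-50) + (0)·(-87) + (-1)·(-17) = 17
  c_4 = (-1)·(34) + (-1)·(-52) + (0)·(-13) + 0·11 + (0)·(-9) + (0)·(-50) + (0)·(-87) + (0)·(-17) = 18
  c_5 = 3·34 + (3)·(-52) + (0)·(-13) + (-1)·(11) + (0)·(-9) + (0)·(-50) + (-1)·(-87) + (0)·(-17) = 22
  c_6 = 1·34 + (0)·(-52) + (1)·(-13) + 0·11 + (-2)·(-9) + (0)·(-50) + (0)·(-87) + (1)·(-17) = 22
  c_7 = 0·34 + (0)·(-52) + (1)·(-13) + 0·11 + (-2)·(-9) + (0)·(-50) + (0)·(-87) + (0)·(-17) = 5
  c_8 = 0·34 + (0)·(-52) + (0)·(-13) + (-1)·(11) + (0)·(-9) + (0)·(-50) + (0)·(-87) + (-2)·(-17) = 23
p = 5; digits c_i = Σ_j d_{ij}·5^j, 0 ≤ d_{ij} < 5:
  c_1 = 13 = 3·5^0 + 2·5^1
  c_2 = 5 = 0·5^0 + 1·5^1
  c_3 = 17 = 2·5^0 + 3·5^1
  c_4 = 18 = 3·5^0 + 3·5^1
  c_5 = 22 = 2·5^0 + 4·5^1
  c_6 = 22 = 2·5^0 + 4·5^1
  c_7 = 5 = 0·5^0 + 1·5^1
  c_8 = 23 = 3·5^0 + 4·5^1
λ_0 = (3, 0, 2, 3, 2, 2, 0, 3)
λ_1 = (2, 1, 3, 3, 4, 4, 1, 4)

((3, 0, 2, 3, 2, 2, 0, 3), (2, 1, 3, 3, 4, 4, 1, 4))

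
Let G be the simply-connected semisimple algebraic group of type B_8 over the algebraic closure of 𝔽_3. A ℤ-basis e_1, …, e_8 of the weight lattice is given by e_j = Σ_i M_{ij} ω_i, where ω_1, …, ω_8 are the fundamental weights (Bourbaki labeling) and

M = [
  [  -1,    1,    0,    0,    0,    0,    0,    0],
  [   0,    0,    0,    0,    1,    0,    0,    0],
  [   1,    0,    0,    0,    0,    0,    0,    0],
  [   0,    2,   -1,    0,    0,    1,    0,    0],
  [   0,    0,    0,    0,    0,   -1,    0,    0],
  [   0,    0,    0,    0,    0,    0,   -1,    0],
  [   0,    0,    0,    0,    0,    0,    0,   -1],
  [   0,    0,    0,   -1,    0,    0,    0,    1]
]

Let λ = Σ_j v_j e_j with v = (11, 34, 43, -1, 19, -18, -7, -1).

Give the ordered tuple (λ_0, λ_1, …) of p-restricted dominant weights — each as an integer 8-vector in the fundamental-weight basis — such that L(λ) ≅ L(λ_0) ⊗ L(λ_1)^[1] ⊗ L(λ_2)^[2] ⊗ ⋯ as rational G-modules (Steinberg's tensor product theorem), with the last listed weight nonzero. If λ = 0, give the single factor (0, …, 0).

In the fundamental-weight basis, λ has coordinates c = M·v (v = (11, 34, 43, -1, 19, -18, -7, -1)):
  c_1 = (-1)·(11) + (1)·(34) + (0)·(43) + (0)·(-1) + (0)·(19) + (0)·(-18) + (0)·(-7) + (0)·(-1) = 23
  c_2 = (0)·(11) + (0)·(34) + (0)·(43) + (0)·(-1) + (1)·(19) + (0)·(-18) + (0)·(-7) + (0)·(-1) = 19
  c_3 = (1)·(11) + (0)·(34) + (0)·(43) + (0)·(-1) + (0)·(19) + (0)·(-18) + (0)·(-7) + (0)·(-1) = 11
  c_4 = (0)·(11) + (2)·(34) + (-1)·(43) + (0)·(-1) + (0)·(19) + (1)·(-18) + (0)·(-7) + (0)·(-1) = 7
  c_5 = (0)·(11) + (0)·(34) + (0)·(43) + (0)·(-1) + (0)·(19) + (-1)·(-18) + (0)·(-7) + (0)·(-1) = 18
  c_6 = (0)·(11) + (0)·(34) + (0)·(43) + (0)·(-1) + (0)·(19) + (0)·(-18) + (-1)·(-7) + (0)·(-1) = 7
  c_7 = (0)·(11) + (0)·(34) + (0)·(43) + (0)·(-1) + (0)·(19) + (0)·(-18) + (0)·(-7) + (-1)·(-1) = 1
  c_8 = (0)·(11) + (0)·(34) + (0)·(43) + (-1)·(-1) + (0)·(19) + (0)·(-18) + (0)·(-7) + (1)·(-1) = 0
p = 3; digits c_i = Σ_j d_{ij}·3^j, 0 ≤ d_{ij} < 3:
  c_1 = 23 = 2·3^0 + 1·3^1 + 2·3^2
  c_2 = 19 = 1·3^0 + 0·3^1 + 2·3^2
  c_3 = 11 = 2·3^0 + 0·3^1 + 1·3^2
  c_4 = 7 = 1·3^0 + 2·3^1
  c_5 = 18 = 0·3^0 + 0·3^1 + 2·3^2
  c_6 = 7 = 1·3^0 + 2·3^1
  c_7 = 1 = 1·3^0
  c_8 = 0
λ_0 = (2, 1, 2, 1, 0, 1, 1, 0)
λ_1 = (1, 0, 0, 2, 0, 2, 0, 0)
λ_2 = (2, 2, 1, 0, 2, 0, 0, 0)

((2, 1, 2, 1, 0, 1, 1, 0), (1, 0, 0, 2, 0, 2, 0, 0), (2, 2, 1, 0, 2, 0, 0, 0))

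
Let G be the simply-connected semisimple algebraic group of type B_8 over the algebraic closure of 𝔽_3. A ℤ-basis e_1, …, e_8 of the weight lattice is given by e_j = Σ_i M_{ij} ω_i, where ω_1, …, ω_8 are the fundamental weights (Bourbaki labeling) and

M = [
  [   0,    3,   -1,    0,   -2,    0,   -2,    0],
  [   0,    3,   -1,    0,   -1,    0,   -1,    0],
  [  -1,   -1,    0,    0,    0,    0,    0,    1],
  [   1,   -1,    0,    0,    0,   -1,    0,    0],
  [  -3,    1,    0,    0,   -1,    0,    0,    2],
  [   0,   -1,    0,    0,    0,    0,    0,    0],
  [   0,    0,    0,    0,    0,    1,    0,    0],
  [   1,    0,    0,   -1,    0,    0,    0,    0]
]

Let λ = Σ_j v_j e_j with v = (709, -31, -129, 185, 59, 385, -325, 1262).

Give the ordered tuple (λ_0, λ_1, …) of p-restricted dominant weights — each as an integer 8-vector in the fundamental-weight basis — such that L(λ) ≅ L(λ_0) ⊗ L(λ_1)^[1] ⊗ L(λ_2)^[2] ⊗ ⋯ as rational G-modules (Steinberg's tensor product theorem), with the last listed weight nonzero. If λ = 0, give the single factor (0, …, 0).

((1, 2, 2, 1, 1, 1, 1, 2), (0, 1, 2, 1, 0, 1, 2, 0), (0, 0, 1, 0, 1, 0, 0, 1), (0, 2, 0, 1, 2, 1, 2, 1), (1, 0, 1, 1, 0, 0, 1, 0), (2, 1, 2, 1, 1, 0, 1, 2))

ω-coordinates c = M·v, v = (709, -31, -129, 185, 59, 385, -325, 1262):
  c_1 = (0)·(709) + (3)·(-31) + (-1)·(-129) + (0)·(185) + (-2)·(59) + (0)·(385) + (-2)·(-325) + (0)·(1262) = 568
  c_2 = (0)·(709) + (3)·(-31) + (-1)·(-129) + (0)·(185) + (-1)·(59) + (0)·(385) + (-1)·(-325) + (0)·(1262) = 302
  c_3 = (-1)·(709) + (-1)·(-31) + (0)·(-129) + (0)·(185) + (0)·(59) + (0)·(385) + (0)·(-325) + (1)·(1262) = 584
  c_4 = (1)·(709) + (-1)·(-31) + (0)·(-129) + (0)·(185) + (0)·(59) + (-1)·(385) + (0)·(-325) + (0)·(1262) = 355
  c_5 = (-3)·(709) + (1)·(-31) + (0)·(-129) + (0)·(185) + (-1)·(59) + (0)·(385) + (0)·(-325) + (2)·(1262) = 307
  c_6 = (0)·(709) + (-1)·(-31) + (0)·(-129) + (0)·(185) + (0)·(59) + (0)·(385) + (0)·(-325) + (0)·(1262) = 31
  c_7 = (0)·(709) + (0)·(-31) + (0)·(-129) + (0)·(185) + (0)·(59) + (1)·(385) + (0)·(-325) + (0)·(1262) = 385
  c_8 = (1)·(709) + (0)·(-31) + (0)·(-129) + (-1)·(185) + (0)·(59) + (0)·(385) + (0)·(-325) + (0)·(1262) = 524
Expand coordinatewise in base 3:
  c_1 = 568 = 1·3^0 + 0·3^1 + 0·3^2 + 0·3^3 + 1·3^4 + 2·3^5
  c_2 = 302 = 2·3^0 + 1·3^1 + 0·3^2 + 2·3^3 + 0·3^4 + 1·3^5
  c_3 = 584 = 2·3^0 + 2·3^1 + 1·3^2 + 0·3^3 + 1·3^4 + 2·3^5
  c_4 = 355 = 1·3^0 + 1·3^1 + 0·3^2 + 1·3^3 + 1·3^4 + 1·3^5
  c_5 = 307 = 1·3^0 + 0·3^1 + 1·3^2 + 2·3^3 + 0·3^4 + 1·3^5
  c_6 = 31 = 1·3^0 + 1·3^1 + 0·3^2 + 1·3^3
  c_7 = 385 = 1·3^0 + 2·3^1 + 0·3^2 + 2·3^3 + 1·3^4 + 1·3^5
  c_8 = 524 = 2·3^0 + 0·3^1 + 1·3^2 + 1·3^3 + 0·3^4 + 2·3^5
p-restricted factor λ_0 = (1, 2, 2, 1, 1, 1, 1, 2)
p-restricted factor λ_1 = (0, 1, 2, 1, 0, 1, 2, 0)
p-restricted factor λ_2 = (0, 0, 1, 0, 1, 0, 0, 1)
p-restricted factor λ_3 = (0, 2, 0, 1, 2, 1, 2, 1)
p-restricted factor λ_4 = (1, 0, 1, 1, 0, 0, 1, 0)
p-restricted factor λ_5 = (2, 1, 2, 1, 1, 0, 1, 2)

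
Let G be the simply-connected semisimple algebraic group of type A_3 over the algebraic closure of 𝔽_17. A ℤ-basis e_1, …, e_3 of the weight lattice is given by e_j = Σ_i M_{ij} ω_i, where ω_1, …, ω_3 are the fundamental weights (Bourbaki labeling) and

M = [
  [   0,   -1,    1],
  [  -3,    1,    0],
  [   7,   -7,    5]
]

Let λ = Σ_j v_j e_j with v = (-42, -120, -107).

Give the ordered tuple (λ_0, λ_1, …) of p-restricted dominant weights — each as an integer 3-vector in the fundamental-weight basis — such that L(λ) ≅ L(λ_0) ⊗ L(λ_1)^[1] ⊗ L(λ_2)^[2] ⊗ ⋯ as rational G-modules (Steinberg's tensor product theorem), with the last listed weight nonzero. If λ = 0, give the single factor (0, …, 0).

In the fundamental-weight basis, λ has coordinates c = M·v (v = (-42, -120, -107)):
  c_1 = (0)·(-42) + (-1)·(-120) + (1)·(-107) = 13
  c_2 = (-3)·(-42) + (1)·(-120) + (0)·(-107) = 6
  c_3 = (7)·(-42) + (-7)·(-120) + (5)·(-107) = 11
Base-17 expansion of each c_i:
  c_1 = 13 = 13·17^0
  c_2 = 6 = 6·17^0
  c_3 = 11 = 11·17^0
Factor λ_0 = (13, 6, 11)

((13, 6, 11),)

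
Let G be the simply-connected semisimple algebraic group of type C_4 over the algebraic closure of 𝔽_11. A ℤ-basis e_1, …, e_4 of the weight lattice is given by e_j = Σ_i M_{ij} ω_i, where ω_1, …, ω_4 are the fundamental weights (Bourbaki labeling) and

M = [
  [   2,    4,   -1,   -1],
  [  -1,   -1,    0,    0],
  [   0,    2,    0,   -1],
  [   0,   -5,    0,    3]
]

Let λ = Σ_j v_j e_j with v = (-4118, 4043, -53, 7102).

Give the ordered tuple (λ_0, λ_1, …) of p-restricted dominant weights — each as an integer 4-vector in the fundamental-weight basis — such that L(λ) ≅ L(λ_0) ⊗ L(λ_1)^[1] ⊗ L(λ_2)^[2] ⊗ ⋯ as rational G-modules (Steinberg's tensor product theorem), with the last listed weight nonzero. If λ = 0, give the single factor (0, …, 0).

ω-coordinates c = M·v, v = (-4118, 4043, -53, 7102):
  c_1 = (2)·(-4118) + 4·4043 + (-1)·(-53) + (-1)·(7102) = 887
  c_2 = (-1)·(-4118) + (-1)·(4043) + (0)·(-53) + 0·7102 = 75
  c_3 = (0)·(-4118) + 2·4043 + (0)·(-53) + (-1)·(7102) = 984
  c_4 = (0)·(-4118) + (-5)·(4043) + (0)·(-53) + 3·7102 = 1091
Base-11 expansion of each c_i:
  c_1 = 887 = 7·11^0 + 3·11^1 + 7·11^2
  c_2 = 75 = 9·11^0 + 6·11^1
  c_3 = 984 = 5·11^0 + 1·11^1 + 8·11^2
  c_4 = 1091 = 2·11^0 + 0·11^1 + 9·11^2
p-restricted factor λ_0 = (7, 9, 5, 2)
p-restricted factor λ_1 = (3, 6, 1, 0)
p-restricted factor λ_2 = (7, 0, 8, 9)

((7, 9, 5, 2), (3, 6, 1, 0), (7, 0, 8, 9))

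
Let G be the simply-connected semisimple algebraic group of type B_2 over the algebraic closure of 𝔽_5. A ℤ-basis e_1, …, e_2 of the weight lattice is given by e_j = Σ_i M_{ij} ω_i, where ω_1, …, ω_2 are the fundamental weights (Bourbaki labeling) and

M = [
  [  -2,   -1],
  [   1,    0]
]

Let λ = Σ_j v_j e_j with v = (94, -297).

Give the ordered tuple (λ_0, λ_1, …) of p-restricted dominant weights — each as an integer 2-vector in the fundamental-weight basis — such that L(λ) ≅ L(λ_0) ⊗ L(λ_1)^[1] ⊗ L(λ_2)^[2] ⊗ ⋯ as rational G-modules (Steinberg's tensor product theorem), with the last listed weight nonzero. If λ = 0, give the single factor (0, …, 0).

((4, 4), (1, 3), (4, 3))

In the fundamental-weight basis, λ has coordinates c = M·v (v = (94, -297)):
  c_1 = (-2)·(94) + (-1)·(-297) = 109
  c_2 = (1)·(94) + (0)·(-297) = 94
Writing each c_i in base p = 5:
  c_1 = 109 = 4·5^0 + 1·5^1 + 4·5^2
  c_2 = 94 = 4·5^0 + 3·5^1 + 3·5^2
p-restricted factor λ_0 = (4, 4)
p-restricted factor λ_1 = (1, 3)
p-restricted factor λ_2 = (4, 3)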